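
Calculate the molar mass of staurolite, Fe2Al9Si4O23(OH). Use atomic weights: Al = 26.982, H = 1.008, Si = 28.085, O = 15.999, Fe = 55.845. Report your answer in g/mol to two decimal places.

851.85 g/mol

The formula mass is the sum 2×55.845 + 9×26.982 + 4×28.085 + 24×15.999 + 1×1.008.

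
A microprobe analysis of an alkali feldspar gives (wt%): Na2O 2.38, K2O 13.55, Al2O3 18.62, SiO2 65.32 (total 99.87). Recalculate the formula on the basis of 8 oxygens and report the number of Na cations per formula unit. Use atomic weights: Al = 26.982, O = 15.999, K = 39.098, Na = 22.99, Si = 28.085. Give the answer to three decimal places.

0.212 Na apfu

2.38 wt% Na2O ÷ 61.979 g/mol = 0.03840 mol, giving 0.07680 Na and 0.03840 O.
13.55 wt% K2O ÷ 94.195 g/mol = 0.14385 mol, giving 0.28770 K and 0.14385 O.
18.62 wt% Al2O3 ÷ 101.961 g/mol = 0.18262 mol, giving 0.36524 Al and 0.54786 O.
65.32 wt% SiO2 ÷ 60.083 g/mol = 1.08716 mol, giving 1.08716 Si and 2.17432 O.
Oxygen sums to 2.90443; scaling by 8/2.90443 = 2.75441 puts the formula on 8 O.
Na: 0.07680 × 2.75441 = 0.212 atoms per formula unit.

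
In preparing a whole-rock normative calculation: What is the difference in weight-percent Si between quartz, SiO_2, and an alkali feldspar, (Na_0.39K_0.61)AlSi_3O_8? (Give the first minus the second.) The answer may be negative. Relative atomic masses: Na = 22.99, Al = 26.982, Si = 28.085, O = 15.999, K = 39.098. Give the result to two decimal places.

15.77 percentage points

M(SiO_2) = 60.083 g/mol, so wt% Si = 28.085/60.083 × 100 = 46.74%.
M((Na_0.39K_0.61)AlSi_3O_8) = 272.045 g/mol, so wt% Si = 84.255/272.045 × 100 = 30.97%.
46.74 − 30.97 = 15.77 pp.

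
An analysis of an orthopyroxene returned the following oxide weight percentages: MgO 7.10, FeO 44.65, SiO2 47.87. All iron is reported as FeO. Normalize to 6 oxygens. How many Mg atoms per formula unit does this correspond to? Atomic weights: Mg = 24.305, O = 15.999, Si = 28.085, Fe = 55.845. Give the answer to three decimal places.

MgO (M=40.304): mol = 0.17616; Mg = 0.17616, O = 0.17616.
FeO (M=71.844): mol = 0.62149; Fe = 0.62149, O = 0.62149.
SiO2 (M=60.083): mol = 0.79673; Si = 0.79673, O = 1.59346.
ΣO = 2.39111; factor = 6/ΣO = 2.50929.
Mg apfu = 0.17616 × 2.50929 = 0.442.

0.442 Mg apfu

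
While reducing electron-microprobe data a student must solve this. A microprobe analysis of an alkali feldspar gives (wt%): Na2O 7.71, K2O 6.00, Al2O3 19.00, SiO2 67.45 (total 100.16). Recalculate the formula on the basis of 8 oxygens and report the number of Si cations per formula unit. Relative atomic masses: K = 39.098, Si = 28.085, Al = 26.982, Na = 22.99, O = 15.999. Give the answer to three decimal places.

3.001 Si apfu

Na2O (M=61.979): mol = 0.12440; Na = 0.24880, O = 0.12440.
K2O (M=94.195): mol = 0.06370; K = 0.12740, O = 0.06370.
Al2O3 (M=101.961): mol = 0.18635; Al = 0.37270, O = 0.55905.
SiO2 (M=60.083): mol = 1.12261; Si = 1.12261, O = 2.24522.
ΣO = 2.99237; factor = 8/ΣO = 2.67347.
Si apfu = 1.12261 × 2.67347 = 3.001.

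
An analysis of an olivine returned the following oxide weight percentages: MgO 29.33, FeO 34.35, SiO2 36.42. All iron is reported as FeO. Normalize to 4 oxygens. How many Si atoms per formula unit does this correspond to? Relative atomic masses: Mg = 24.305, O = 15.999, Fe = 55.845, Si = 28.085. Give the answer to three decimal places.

1.003 Si apfu

MgO: 29.33/40.304 = 0.72772 mol → 0.72772 mol Mg, 0.72772 mol O.
FeO: 34.35/71.844 = 0.47812 mol → 0.47812 mol Fe, 0.47812 mol O.
SiO2: 36.42/60.083 = 0.60616 mol → 0.60616 mol Si, 1.21232 mol O.
Total oxygen = 2.41816 mol. Normalization factor = 4/2.41816 = 1.65415.
Si per 4 O = 0.60616 × 1.65415 = 1.003.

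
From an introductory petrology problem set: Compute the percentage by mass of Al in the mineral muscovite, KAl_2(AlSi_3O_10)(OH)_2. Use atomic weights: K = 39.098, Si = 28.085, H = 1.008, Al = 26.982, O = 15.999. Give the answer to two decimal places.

20.32 wt%

M(KAl_2(AlSi_3O_10)(OH)_2) = 398.303 g/mol.
Al contributes 3 × 26.982 = 80.946 g per mole.
80.946/398.303 = 0.2032 → 20.32%.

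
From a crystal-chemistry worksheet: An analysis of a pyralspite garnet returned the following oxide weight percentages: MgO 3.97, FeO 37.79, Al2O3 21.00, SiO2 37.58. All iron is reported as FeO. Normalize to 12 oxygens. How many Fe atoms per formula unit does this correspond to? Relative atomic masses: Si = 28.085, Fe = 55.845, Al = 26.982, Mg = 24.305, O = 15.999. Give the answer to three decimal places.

2.532 Fe apfu

MgO: 3.97/40.304 = 0.09850 mol → 0.09850 mol Mg, 0.09850 mol O.
FeO: 37.79/71.844 = 0.52600 mol → 0.52600 mol Fe, 0.52600 mol O.
Al2O3: 21.00/101.961 = 0.20596 mol → 0.41192 mol Al, 0.61788 mol O.
SiO2: 37.58/60.083 = 0.62547 mol → 0.62547 mol Si, 1.25094 mol O.
Total oxygen = 2.49332 mol. Normalization factor = 12/2.49332 = 4.81286.
Fe per 12 O = 0.52600 × 4.81286 = 2.532.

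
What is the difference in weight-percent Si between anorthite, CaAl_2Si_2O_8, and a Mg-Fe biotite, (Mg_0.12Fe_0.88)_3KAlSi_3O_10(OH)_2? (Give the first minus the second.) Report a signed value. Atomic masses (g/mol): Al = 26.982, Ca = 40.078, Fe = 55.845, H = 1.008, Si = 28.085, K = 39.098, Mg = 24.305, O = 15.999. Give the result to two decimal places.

First mineral: 56.170 g Si in 278.204 g formula = 20.19 wt% Si.
Second mineral: 84.255 g Si in 500.520 g formula = 16.83 wt% Si.
20.19% − 16.83% gives a difference of 3.36 percentage points.

3.36 percentage points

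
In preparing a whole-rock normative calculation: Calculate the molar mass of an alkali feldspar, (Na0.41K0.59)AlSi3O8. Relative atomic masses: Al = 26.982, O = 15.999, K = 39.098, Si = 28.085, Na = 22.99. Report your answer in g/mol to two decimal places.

271.72 g/mol

M = 0.41×22.99 + 0.59×39.098 + 1×26.982 + 3×28.085 + 8×15.999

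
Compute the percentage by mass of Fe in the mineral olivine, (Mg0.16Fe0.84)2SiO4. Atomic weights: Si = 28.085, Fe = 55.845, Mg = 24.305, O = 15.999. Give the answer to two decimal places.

M((Mg0.16Fe0.84)2SiO4) = 193.678 g/mol.
Fe contributes 1.68 × 55.845 = 93.820 g per mole.
93.820/193.678 = 0.4844 → 48.44%.

48.44 wt%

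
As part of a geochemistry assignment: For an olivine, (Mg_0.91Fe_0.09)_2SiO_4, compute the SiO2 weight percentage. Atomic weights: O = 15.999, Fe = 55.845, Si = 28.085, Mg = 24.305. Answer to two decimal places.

Molar mass of (Mg_0.91Fe_0.09)_2SiO_4 = 1.82·24.305 + 0.18·55.845 + 1·28.085 + 4·15.999 = 146.368 g/mol.
Each formula unit contains 1 Si, equivalent to 1/1 = 1.0000 mol SiO2.
M(SiO2) = 1×28.085 + 2×15.999 = 60.083 g/mol.
Mass of SiO2 per formula unit = 1.0000 × 60.083 = 60.083 g.
SiO2 wt% = 60.083 / 146.368 × 100 = 41.05%.

41.05 wt%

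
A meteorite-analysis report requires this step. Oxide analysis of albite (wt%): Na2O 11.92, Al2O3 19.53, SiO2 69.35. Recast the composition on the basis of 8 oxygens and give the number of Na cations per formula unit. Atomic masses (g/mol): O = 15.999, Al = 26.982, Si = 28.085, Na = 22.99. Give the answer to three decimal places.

1.001 Na apfu

Na2O: 11.92/61.979 = 0.19232 mol → 0.38464 mol Na, 0.19232 mol O.
Al2O3: 19.53/101.961 = 0.19154 mol → 0.38308 mol Al, 0.57462 mol O.
SiO2: 69.35/60.083 = 1.15424 mol → 1.15424 mol Si, 2.30848 mol O.
Total oxygen = 3.07542 mol. Normalization factor = 8/3.07542 = 2.60127.
Na per 8 O = 0.38464 × 2.60127 = 1.001.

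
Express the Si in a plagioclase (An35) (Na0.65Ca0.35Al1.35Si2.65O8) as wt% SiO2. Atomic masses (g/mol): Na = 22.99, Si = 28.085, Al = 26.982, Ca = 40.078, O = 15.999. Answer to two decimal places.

59.45 wt%

Formula mass = 267.814 g/mol.
2.65 Si → 2.6500 mol SiO2 per formula unit; M(SiO2) = 60.083, so SiO2 mass = 159.220 g.
159.220/267.814 × 100 = 59.45 wt%.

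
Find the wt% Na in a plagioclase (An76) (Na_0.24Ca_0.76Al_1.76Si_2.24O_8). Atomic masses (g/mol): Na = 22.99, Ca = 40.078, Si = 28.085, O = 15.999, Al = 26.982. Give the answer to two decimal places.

2.01 mass %

Formula mass = 0.24×22.99 + 0.76×40.078 + 1.76×26.982 + 2.24×28.085 + 8×15.999 = 274.368 g/mol, of which 5.518 g is Na.
So Na makes up 5.518/274.368 = 0.0201 of the mass, i.e. 2.01%.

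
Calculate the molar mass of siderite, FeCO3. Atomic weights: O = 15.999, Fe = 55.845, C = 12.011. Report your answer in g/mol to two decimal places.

115.85 g/mol

Fe: 1 × 55.845 = 55.8450
C: 1 × 12.011 = 12.0110
O: 3 × 15.999 = 47.9970
Summing the contributions gives the formula mass.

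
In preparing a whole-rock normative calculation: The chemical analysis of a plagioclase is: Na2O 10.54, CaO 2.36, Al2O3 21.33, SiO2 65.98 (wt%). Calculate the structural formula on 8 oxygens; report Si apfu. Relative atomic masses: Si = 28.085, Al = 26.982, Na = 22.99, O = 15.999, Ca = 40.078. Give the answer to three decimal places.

2.894 Si apfu

10.54 wt% Na2O ÷ 61.979 g/mol = 0.17006 mol, giving 0.34012 Na and 0.17006 O.
2.36 wt% CaO ÷ 56.077 g/mol = 0.04208 mol, giving 0.04208 Ca and 0.04208 O.
21.33 wt% Al2O3 ÷ 101.961 g/mol = 0.20920 mol, giving 0.41840 Al and 0.62760 O.
65.98 wt% SiO2 ÷ 60.083 g/mol = 1.09815 mol, giving 1.09815 Si and 2.19630 O.
Oxygen sums to 3.03604; scaling by 8/3.03604 = 2.63501 puts the formula on 8 O.
Si: 1.09815 × 2.63501 = 2.894 atoms per formula unit.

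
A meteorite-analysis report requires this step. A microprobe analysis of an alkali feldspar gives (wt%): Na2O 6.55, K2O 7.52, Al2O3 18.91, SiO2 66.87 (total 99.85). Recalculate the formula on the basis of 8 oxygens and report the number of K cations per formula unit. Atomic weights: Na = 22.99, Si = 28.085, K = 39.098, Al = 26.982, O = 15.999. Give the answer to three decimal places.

0.430 K apfu

Na2O: 6.55/61.979 = 0.10568 mol → 0.21136 mol Na, 0.10568 mol O.
K2O: 7.52/94.195 = 0.07983 mol → 0.15966 mol K, 0.07983 mol O.
Al2O3: 18.91/101.961 = 0.18546 mol → 0.37092 mol Al, 0.55638 mol O.
SiO2: 66.87/60.083 = 1.11296 mol → 1.11296 mol Si, 2.22592 mol O.
Total oxygen = 2.96781 mol. Normalization factor = 8/2.96781 = 2.69559.
K per 8 O = 0.15966 × 2.69559 = 0.430.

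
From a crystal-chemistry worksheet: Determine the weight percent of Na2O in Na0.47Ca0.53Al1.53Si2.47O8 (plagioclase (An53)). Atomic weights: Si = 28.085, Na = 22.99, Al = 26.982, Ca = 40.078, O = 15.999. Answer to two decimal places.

Molar mass of Na0.47Ca0.53Al1.53Si2.47O8 = 0.47·22.99 + 0.53·40.078 + 1.53·26.982 + 2.47·28.085 + 8·15.999 = 270.691 g/mol.
Each formula unit contains 0.47 Na, equivalent to 0.47/2 = 0.2350 mol Na2O.
M(Na2O) = 2×22.99 + 1×15.999 = 61.979 g/mol.
Mass of Na2O per formula unit = 0.2350 × 61.979 = 14.565 g.
Na2O wt% = 14.565 / 270.691 × 100 = 5.38%.

5.38 wt%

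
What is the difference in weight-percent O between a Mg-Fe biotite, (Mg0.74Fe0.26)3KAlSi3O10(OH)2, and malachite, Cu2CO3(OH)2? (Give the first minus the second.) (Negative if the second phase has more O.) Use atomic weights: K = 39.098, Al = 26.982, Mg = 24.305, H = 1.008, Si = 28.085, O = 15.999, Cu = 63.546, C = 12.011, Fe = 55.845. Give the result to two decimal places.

First mineral: 191.988 g O in 441.855 g formula = 43.45 wt% O.
Second mineral: 79.995 g O in 221.114 g formula = 36.18 wt% O.
43.45% − 36.18% gives a difference of 7.27 percentage points.

7.27 percentage points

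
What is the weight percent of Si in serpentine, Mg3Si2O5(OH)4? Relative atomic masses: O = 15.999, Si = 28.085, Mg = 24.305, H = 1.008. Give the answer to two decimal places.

Formula mass = 3·24.305 + 2·28.085 + 9·15.999 + 4·1.008 = 277.108 g/mol, of which 56.170 g is Si.
So Si makes up 56.170/277.108 = 0.2027 of the mass, i.e. 20.27%.

20.27 mass %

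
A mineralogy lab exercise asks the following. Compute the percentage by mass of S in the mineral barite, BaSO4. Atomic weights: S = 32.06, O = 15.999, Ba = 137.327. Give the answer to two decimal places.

13.74 wt%

M(BaSO4) = 233.383 g/mol.
S contributes 1 × 32.06 = 32.060 g per mole.
32.060/233.383 = 0.1374 → 13.74%.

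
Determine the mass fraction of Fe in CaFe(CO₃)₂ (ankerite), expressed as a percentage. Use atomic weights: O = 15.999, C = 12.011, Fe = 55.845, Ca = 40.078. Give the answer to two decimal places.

25.86 weight percent

Molar mass of CaFe(CO₃)₂: 1*40.078 + 1*55.845 + 2*12.011 + 6*15.999 = 215.939 g/mol.
Mass of Fe per formula unit: 1 × 55.845 = 55.845 g.
Weight fraction Fe = 55.845 / 215.939 = 0.2586.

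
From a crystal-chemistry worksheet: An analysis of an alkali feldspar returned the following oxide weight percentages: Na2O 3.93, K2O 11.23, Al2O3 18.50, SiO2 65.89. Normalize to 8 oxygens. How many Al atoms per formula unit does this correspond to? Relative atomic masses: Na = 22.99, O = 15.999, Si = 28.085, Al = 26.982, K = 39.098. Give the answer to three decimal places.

3.93 wt% Na2O ÷ 61.979 g/mol = 0.06341 mol, giving 0.12682 Na and 0.06341 O.
11.23 wt% K2O ÷ 94.195 g/mol = 0.11922 mol, giving 0.23844 K and 0.11922 O.
18.50 wt% Al2O3 ÷ 101.961 g/mol = 0.18144 mol, giving 0.36288 Al and 0.54432 O.
65.89 wt% SiO2 ÷ 60.083 g/mol = 1.09665 mol, giving 1.09665 Si and 2.19330 O.
Oxygen sums to 2.92025; scaling by 8/2.92025 = 2.73949 puts the formula on 8 O.
Al: 0.36288 × 2.73949 = 0.994 atoms per formula unit.

0.994 Al apfu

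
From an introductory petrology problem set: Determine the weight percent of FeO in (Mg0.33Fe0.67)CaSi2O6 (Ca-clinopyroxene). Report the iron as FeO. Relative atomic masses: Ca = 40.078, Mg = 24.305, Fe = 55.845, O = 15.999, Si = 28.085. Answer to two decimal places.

20.25 wt%

Formula mass = 237.679 g/mol.
0.67 Fe → 0.6700 mol FeO per formula unit; M(FeO) = 71.844, so FeO mass = 48.135 g.
48.135/237.679 × 100 = 20.25 wt%.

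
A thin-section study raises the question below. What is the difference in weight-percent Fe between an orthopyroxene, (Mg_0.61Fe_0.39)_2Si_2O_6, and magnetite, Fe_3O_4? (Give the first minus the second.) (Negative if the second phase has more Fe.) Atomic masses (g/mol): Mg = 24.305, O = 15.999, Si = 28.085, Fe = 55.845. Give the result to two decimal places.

First mineral: 43.559 g Fe in 225.375 g formula = 19.33 wt% Fe.
Second mineral: 167.535 g Fe in 231.531 g formula = 72.36 wt% Fe.
19.33% − 72.36% gives a difference of -53.03 percentage points.

-53.03 percentage points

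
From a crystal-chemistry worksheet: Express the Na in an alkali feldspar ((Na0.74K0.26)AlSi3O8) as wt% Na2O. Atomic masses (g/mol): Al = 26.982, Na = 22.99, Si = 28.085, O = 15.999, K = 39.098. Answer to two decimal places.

M((Na0.74K0.26)AlSi3O8) = 266.407 g/mol; M(Na2O) = 61.979 g/mol.
Moles Na2O per formula unit = 0.74 Na ÷ 2 = 0.3700.
Na2O fraction = (0.3700 × 61.979) / 266.407 = 22.932/266.407 = 0.0861.

8.61 wt%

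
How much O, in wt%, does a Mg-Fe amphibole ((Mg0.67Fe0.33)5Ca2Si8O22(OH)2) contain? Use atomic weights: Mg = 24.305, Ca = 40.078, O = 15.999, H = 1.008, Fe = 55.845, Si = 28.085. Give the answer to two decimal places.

44.42 wt%

M((Mg0.67Fe0.33)5Ca2Si8O22(OH)2) = 864.394 g/mol.
O contributes 24 × 15.999 = 383.976 g per mole.
383.976/864.394 = 0.4442 → 44.42%.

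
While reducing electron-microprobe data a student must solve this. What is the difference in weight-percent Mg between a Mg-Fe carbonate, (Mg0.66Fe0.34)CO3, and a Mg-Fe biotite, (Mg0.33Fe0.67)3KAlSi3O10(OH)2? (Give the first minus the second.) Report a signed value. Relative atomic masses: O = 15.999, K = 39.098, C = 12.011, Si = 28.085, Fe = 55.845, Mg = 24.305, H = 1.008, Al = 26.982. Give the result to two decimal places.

11.87 percentage points

M((Mg0.66Fe0.34)CO3) = 95.037 g/mol, so wt% Mg = 16.041/95.037 × 100 = 16.88%.
M((Mg0.33Fe0.67)3KAlSi3O10(OH)2) = 480.649 g/mol, so wt% Mg = 24.062/480.649 × 100 = 5.01%.
16.88 − 5.01 = 11.87 pp.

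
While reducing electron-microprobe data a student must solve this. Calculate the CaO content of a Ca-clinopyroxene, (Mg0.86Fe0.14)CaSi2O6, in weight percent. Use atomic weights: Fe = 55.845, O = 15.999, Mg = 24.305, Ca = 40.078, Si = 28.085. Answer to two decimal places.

25.38 wt%

Formula mass = 220.963 g/mol.
1 Ca → 1.0000 mol CaO per formula unit; M(CaO) = 56.077, so CaO mass = 56.077 g.
56.077/220.963 × 100 = 25.38 wt%.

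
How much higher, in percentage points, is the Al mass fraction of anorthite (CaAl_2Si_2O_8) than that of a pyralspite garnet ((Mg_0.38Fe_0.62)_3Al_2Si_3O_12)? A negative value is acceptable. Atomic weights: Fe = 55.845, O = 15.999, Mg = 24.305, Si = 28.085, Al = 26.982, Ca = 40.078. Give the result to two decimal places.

M(CaAl_2Si_2O_8) = 278.204 g/mol, so wt% Al = 53.964/278.204 × 100 = 19.40%.
M((Mg_0.38Fe_0.62)_3Al_2Si_3O_12) = 461.786 g/mol, so wt% Al = 53.964/461.786 × 100 = 11.69%.
19.40 − 11.69 = 7.71 pp.

7.71 percentage points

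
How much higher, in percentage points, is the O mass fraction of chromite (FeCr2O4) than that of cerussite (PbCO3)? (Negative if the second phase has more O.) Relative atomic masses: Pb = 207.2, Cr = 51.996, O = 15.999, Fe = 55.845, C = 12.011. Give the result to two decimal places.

First mineral: 63.996 g O in 223.833 g formula = 28.59 wt% O.
Second mineral: 47.997 g O in 267.208 g formula = 17.96 wt% O.
28.59% − 17.96% gives a difference of 10.63 percentage points.

10.63 percentage points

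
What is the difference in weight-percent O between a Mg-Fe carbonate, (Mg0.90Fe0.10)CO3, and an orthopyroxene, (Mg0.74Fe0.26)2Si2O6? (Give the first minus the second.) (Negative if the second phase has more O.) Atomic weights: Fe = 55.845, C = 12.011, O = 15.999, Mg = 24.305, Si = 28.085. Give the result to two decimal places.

10.67 percentage points

M((Mg0.90Fe0.10)CO3) = 87.467 g/mol, so wt% O = 47.997/87.467 × 100 = 54.87%.
M((Mg0.74Fe0.26)2Si2O6) = 217.175 g/mol, so wt% O = 95.994/217.175 × 100 = 44.20%.
54.87 − 44.20 = 10.67 pp.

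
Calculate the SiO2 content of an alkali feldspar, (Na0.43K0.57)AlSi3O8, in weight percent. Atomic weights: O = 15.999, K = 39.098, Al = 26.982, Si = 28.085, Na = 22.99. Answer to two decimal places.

Formula mass = 271.401 g/mol.
3 Si → 3.0000 mol SiO2 per formula unit; M(SiO2) = 60.083, so SiO2 mass = 180.249 g.
180.249/271.401 × 100 = 66.41 wt%.

66.41 wt%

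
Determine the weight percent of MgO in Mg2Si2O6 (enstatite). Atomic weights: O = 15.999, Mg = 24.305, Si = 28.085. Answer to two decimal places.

40.15 wt%

Molar mass of Mg2Si2O6 = 2×24.305 + 2×28.085 + 6×15.999 = 200.774 g/mol.
Each formula unit contains 2 Mg, equivalent to 2/1 = 2.0000 mol MgO.
M(MgO) = 1×24.305 + 1×15.999 = 40.304 g/mol.
Mass of MgO per formula unit = 2.0000 × 40.304 = 80.608 g.
MgO wt% = 80.608 / 200.774 × 100 = 40.15%.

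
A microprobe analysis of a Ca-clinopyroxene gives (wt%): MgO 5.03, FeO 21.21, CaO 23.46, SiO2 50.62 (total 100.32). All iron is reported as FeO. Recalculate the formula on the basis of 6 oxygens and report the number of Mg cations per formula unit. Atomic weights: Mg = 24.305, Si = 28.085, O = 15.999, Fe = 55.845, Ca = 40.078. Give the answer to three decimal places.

5.03 wt% MgO ÷ 40.304 g/mol = 0.12480 mol, giving 0.12480 Mg and 0.12480 O.
21.21 wt% FeO ÷ 71.844 g/mol = 0.29522 mol, giving 0.29522 Fe and 0.29522 O.
23.46 wt% CaO ÷ 56.077 g/mol = 0.41835 mol, giving 0.41835 Ca and 0.41835 O.
50.62 wt% SiO2 ÷ 60.083 g/mol = 0.84250 mol, giving 0.84250 Si and 1.68500 O.
Oxygen sums to 2.52337; scaling by 6/2.52337 = 2.37777 puts the formula on 6 O.
Mg: 0.12480 × 2.37777 = 0.297 atoms per formula unit.

0.297 Mg apfu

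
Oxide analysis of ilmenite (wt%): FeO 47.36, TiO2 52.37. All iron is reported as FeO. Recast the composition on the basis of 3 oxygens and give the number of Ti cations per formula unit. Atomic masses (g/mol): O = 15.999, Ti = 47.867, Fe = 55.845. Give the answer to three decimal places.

0.998 Ti apfu

47.36 wt% FeO ÷ 71.844 g/mol = 0.65921 mol, giving 0.65921 Fe and 0.65921 O.
52.37 wt% TiO2 ÷ 79.865 g/mol = 0.65573 mol, giving 0.65573 Ti and 1.31146 O.
Oxygen sums to 1.97067; scaling by 3/1.97067 = 1.52232 puts the formula on 3 O.
Ti: 0.65573 × 1.52232 = 0.998 atoms per formula unit.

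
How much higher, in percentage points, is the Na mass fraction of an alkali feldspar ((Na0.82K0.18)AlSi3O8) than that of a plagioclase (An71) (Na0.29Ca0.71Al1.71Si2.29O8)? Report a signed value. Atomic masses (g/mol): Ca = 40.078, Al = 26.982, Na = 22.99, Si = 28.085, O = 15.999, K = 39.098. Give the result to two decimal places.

M((Na0.82K0.18)AlSi3O8) = 265.118 g/mol, so wt% Na = 18.852/265.118 × 100 = 7.11%.
M(Na0.29Ca0.71Al1.71Si2.29O8) = 273.568 g/mol, so wt% Na = 6.667/273.568 × 100 = 2.44%.
7.11 − 2.44 = 4.67 pp.

4.67 percentage points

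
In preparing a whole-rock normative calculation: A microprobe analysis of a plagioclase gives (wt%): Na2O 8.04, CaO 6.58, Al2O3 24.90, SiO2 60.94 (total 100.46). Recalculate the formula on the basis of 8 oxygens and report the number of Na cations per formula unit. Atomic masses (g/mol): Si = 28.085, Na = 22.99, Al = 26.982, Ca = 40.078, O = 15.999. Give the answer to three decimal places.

Na2O: 8.04/61.979 = 0.12972 mol → 0.25944 mol Na, 0.12972 mol O.
CaO: 6.58/56.077 = 0.11734 mol → 0.11734 mol Ca, 0.11734 mol O.
Al2O3: 24.90/101.961 = 0.24421 mol → 0.48842 mol Al, 0.73263 mol O.
SiO2: 60.94/60.083 = 1.01426 mol → 1.01426 mol Si, 2.02852 mol O.
Total oxygen = 3.00821 mol. Normalization factor = 8/3.00821 = 2.65939.
Na per 8 O = 0.25944 × 2.65939 = 0.690.

0.690 Na apfu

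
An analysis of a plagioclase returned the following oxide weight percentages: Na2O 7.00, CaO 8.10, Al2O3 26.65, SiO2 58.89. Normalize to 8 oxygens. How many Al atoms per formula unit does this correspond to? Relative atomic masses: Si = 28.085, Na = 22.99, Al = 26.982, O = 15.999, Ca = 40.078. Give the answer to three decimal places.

7.00 wt% Na2O ÷ 61.979 g/mol = 0.11294 mol, giving 0.22588 Na and 0.11294 O.
8.10 wt% CaO ÷ 56.077 g/mol = 0.14444 mol, giving 0.14444 Ca and 0.14444 O.
26.65 wt% Al2O3 ÷ 101.961 g/mol = 0.26137 mol, giving 0.52274 Al and 0.78411 O.
58.89 wt% SiO2 ÷ 60.083 g/mol = 0.98014 mol, giving 0.98014 Si and 1.96028 O.
Oxygen sums to 3.00177; scaling by 8/3.00177 = 2.66509 puts the formula on 8 O.
Al: 0.52274 × 2.66509 = 1.393 atoms per formula unit.

1.393 Al apfu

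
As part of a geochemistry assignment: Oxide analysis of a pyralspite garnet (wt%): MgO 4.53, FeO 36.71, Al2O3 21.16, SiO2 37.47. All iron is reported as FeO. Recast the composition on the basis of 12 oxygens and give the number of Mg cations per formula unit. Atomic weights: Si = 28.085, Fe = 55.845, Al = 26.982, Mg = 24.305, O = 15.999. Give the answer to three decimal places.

MgO: 4.53/40.304 = 0.11240 mol → 0.11240 mol Mg, 0.11240 mol O.
FeO: 36.71/71.844 = 0.51097 mol → 0.51097 mol Fe, 0.51097 mol O.
Al2O3: 21.16/101.961 = 0.20753 mol → 0.41506 mol Al, 0.62259 mol O.
SiO2: 37.47/60.083 = 0.62364 mol → 0.62364 mol Si, 1.24728 mol O.
Total oxygen = 2.49324 mol. Normalization factor = 12/2.49324 = 4.81301.
Mg per 12 O = 0.11240 × 4.81301 = 0.541.

0.541 Mg apfu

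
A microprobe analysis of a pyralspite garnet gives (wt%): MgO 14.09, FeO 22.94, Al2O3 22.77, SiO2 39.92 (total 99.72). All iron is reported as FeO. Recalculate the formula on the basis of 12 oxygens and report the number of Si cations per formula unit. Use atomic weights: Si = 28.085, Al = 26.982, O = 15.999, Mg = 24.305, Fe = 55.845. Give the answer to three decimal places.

2.989 Si apfu

MgO: 14.09/40.304 = 0.34959 mol → 0.34959 mol Mg, 0.34959 mol O.
FeO: 22.94/71.844 = 0.31930 mol → 0.31930 mol Fe, 0.31930 mol O.
Al2O3: 22.77/101.961 = 0.22332 mol → 0.44664 mol Al, 0.66996 mol O.
SiO2: 39.92/60.083 = 0.66441 mol → 0.66441 mol Si, 1.32882 mol O.
Total oxygen = 2.66767 mol. Normalization factor = 12/2.66767 = 4.49831.
Si per 12 O = 0.66441 × 4.49831 = 2.989.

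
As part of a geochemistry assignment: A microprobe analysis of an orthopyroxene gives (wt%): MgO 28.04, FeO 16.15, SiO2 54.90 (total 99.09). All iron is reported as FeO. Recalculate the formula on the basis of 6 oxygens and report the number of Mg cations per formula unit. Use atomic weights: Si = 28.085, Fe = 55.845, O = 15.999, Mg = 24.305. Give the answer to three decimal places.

MgO (M=40.304): mol = 0.69571; Mg = 0.69571, O = 0.69571.
FeO (M=71.844): mol = 0.22479; Fe = 0.22479, O = 0.22479.
SiO2 (M=60.083): mol = 0.91374; Si = 0.91374, O = 1.82748.
ΣO = 2.74798; factor = 6/ΣO = 2.18342.
Mg apfu = 0.69571 × 2.18342 = 1.519.

1.519 Mg apfu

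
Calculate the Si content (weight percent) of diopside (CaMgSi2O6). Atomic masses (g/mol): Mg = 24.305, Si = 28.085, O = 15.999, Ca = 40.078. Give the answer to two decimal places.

Molar mass of CaMgSi2O6: 1×40.078 + 1×24.305 + 2×28.085 + 6×15.999 = 216.547 g/mol.
Mass of Si per formula unit: 2 × 28.085 = 56.170 g.
Weight fraction Si = 56.170 / 216.547 = 0.2594.

25.94 weight percent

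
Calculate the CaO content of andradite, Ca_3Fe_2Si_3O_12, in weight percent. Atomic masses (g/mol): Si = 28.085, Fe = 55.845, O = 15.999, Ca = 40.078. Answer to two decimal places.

Molar mass of Ca_3Fe_2Si_3O_12 = 3·40.078 + 2·55.845 + 3·28.085 + 12·15.999 = 508.167 g/mol.
Each formula unit contains 3 Ca, equivalent to 3/1 = 3.0000 mol CaO.
M(CaO) = 1×40.078 + 1×15.999 = 56.077 g/mol.
Mass of CaO per formula unit = 3.0000 × 56.077 = 168.231 g.
CaO wt% = 168.231 / 508.167 × 100 = 33.11%.

33.11 wt%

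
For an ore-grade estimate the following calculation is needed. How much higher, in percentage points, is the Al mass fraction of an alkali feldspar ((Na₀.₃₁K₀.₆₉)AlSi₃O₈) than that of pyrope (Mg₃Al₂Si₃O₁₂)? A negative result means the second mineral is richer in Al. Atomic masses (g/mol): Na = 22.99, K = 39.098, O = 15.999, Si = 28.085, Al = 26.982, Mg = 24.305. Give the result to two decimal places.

-3.52 percentage points

First mineral: 26.982 g Al in 273.334 g formula = 9.87 wt% Al.
Second mineral: 53.964 g Al in 403.122 g formula = 13.39 wt% Al.
9.87% − 13.39% gives a difference of -3.52 percentage points.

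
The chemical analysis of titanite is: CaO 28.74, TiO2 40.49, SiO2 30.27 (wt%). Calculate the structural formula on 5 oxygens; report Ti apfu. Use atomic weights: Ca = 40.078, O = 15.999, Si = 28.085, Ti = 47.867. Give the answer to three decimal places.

28.74 wt% CaO ÷ 56.077 g/mol = 0.51251 mol, giving 0.51251 Ca and 0.51251 O.
40.49 wt% TiO2 ÷ 79.865 g/mol = 0.50698 mol, giving 0.50698 Ti and 1.01396 O.
30.27 wt% SiO2 ÷ 60.083 g/mol = 0.50380 mol, giving 0.50380 Si and 1.00760 O.
Oxygen sums to 2.53407; scaling by 5/2.53407 = 1.97311 puts the formula on 5 O.
Ti: 0.50698 × 1.97311 = 1.000 atoms per formula unit.

1.000 Ti apfu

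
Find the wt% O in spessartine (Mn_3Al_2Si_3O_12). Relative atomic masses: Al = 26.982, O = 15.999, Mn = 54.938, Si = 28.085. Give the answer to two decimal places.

38.78 mass %

Formula mass = 3·54.938 + 2·26.982 + 3·28.085 + 12·15.999 = 495.021 g/mol, of which 191.988 g is O.
So O makes up 191.988/495.021 = 0.3878 of the mass, i.e. 38.78%.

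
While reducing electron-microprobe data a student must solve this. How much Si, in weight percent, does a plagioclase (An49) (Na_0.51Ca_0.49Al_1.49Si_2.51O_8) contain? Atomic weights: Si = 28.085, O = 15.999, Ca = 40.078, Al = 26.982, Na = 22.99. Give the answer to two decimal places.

Molar mass of Na_0.51Ca_0.49Al_1.49Si_2.51O_8: 0.51·22.99 + 0.49·40.078 + 1.49·26.982 + 2.51·28.085 + 8·15.999 = 270.052 g/mol.
Mass of Si per formula unit: 2.51 × 28.085 = 70.493 g.
Weight fraction Si = 70.493 / 270.052 = 0.2610.

26.10 weight percent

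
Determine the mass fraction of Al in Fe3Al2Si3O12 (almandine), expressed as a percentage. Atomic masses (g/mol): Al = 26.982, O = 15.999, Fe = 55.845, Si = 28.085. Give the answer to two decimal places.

10.84 mass %

Formula mass = 3·55.845 + 2·26.982 + 3·28.085 + 12·15.999 = 497.742 g/mol, of which 53.964 g is Al.
So Al makes up 53.964/497.742 = 0.1084 of the mass, i.e. 10.84%.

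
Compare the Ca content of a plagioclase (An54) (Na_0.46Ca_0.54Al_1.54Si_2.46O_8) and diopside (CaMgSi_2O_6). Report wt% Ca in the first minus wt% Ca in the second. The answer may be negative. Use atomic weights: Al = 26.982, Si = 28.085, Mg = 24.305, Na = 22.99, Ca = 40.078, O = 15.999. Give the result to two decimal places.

Ca in Na_0.46Ca_0.54Al_1.54Si_2.46O_8: molar mass 270.851 g/mol; 0.54×40.078 = 21.642 g → 7.99 wt%.
Ca in CaMgSi_2O_6: molar mass 216.547 g/mol; 1×40.078 = 40.078 g → 18.51 wt%.
Difference = 7.99 − 18.51 = -10.52 percentage points.

-10.52 percentage points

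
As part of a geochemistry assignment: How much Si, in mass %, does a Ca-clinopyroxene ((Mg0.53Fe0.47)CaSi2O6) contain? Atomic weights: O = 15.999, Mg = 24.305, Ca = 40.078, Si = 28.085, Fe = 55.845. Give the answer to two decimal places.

24.28 mass %

M((Mg0.53Fe0.47)CaSi2O6) = 231.371 g/mol.
Si contributes 2 × 28.085 = 56.170 g per mole.
56.170/231.371 = 0.2428 → 24.28%.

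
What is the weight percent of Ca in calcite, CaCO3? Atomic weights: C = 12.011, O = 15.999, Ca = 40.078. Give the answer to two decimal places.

Formula mass = 1×40.078 + 1×12.011 + 3×15.999 = 100.086 g/mol, of which 40.078 g is Ca.
So Ca makes up 40.078/100.086 = 0.4004 of the mass, i.e. 40.04%.

40.04 mass %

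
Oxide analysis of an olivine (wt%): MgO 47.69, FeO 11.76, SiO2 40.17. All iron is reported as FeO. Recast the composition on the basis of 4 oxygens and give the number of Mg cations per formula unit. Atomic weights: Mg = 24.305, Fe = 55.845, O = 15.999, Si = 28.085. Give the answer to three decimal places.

MgO (M=40.304): mol = 1.18326; Mg = 1.18326, O = 1.18326.
FeO (M=71.844): mol = 0.16369; Fe = 0.16369, O = 0.16369.
SiO2 (M=60.083): mol = 0.66858; Si = 0.66858, O = 1.33716.
ΣO = 2.68411; factor = 4/ΣO = 1.49025.
Mg apfu = 1.18326 × 1.49025 = 1.763.

1.763 Mg apfu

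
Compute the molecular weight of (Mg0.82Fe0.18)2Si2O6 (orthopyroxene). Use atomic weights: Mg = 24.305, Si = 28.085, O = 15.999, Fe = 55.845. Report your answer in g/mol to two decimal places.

212.13 g/mol

M = 1.64(24.305) + 0.36(55.845) + 2(28.085) + 6(15.999)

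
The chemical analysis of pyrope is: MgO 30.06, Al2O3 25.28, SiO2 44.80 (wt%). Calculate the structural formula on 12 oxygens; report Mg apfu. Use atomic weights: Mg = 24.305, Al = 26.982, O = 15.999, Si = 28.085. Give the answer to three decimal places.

3.002 Mg apfu

30.06 wt% MgO ÷ 40.304 g/mol = 0.74583 mol, giving 0.74583 Mg and 0.74583 O.
25.28 wt% Al2O3 ÷ 101.961 g/mol = 0.24794 mol, giving 0.49588 Al and 0.74382 O.
44.80 wt% SiO2 ÷ 60.083 g/mol = 0.74564 mol, giving 0.74564 Si and 1.49128 O.
Oxygen sums to 2.98093; scaling by 12/2.98093 = 4.02559 puts the formula on 12 O.
Mg: 0.74583 × 4.02559 = 3.002 atoms per formula unit.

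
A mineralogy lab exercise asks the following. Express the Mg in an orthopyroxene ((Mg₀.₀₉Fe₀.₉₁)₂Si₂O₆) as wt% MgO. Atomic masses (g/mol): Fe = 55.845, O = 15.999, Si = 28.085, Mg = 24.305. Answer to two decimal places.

M((Mg₀.₀₉Fe₀.₉₁)₂Si₂O₆) = 258.177 g/mol; M(MgO) = 40.304 g/mol.
Moles MgO per formula unit = 0.18 Mg ÷ 1 = 0.1800.
MgO fraction = (0.1800 × 40.304) / 258.177 = 7.255/258.177 = 0.0281.

2.81 wt%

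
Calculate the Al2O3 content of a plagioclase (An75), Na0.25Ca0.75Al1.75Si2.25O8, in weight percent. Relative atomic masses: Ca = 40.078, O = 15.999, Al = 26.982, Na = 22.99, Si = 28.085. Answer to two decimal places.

Formula mass = 274.208 g/mol.
1.75 Al → 0.8750 mol Al2O3 per formula unit; M(Al2O3) = 101.961, so Al2O3 mass = 89.216 g.
89.216/274.208 × 100 = 32.54 wt%.

32.54 wt%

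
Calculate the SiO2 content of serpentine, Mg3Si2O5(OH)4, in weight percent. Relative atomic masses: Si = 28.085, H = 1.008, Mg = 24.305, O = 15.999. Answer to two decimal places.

Formula mass = 277.108 g/mol.
2 Si → 2.0000 mol SiO2 per formula unit; M(SiO2) = 60.083, so SiO2 mass = 120.166 g.
120.166/277.108 × 100 = 43.36 wt%.

43.36 wt%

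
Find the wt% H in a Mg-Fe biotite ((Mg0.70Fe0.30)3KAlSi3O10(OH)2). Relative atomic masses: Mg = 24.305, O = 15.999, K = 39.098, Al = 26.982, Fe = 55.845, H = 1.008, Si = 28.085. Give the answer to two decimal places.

0.45 weight percent

M((Mg0.70Fe0.30)3KAlSi3O10(OH)2) = 445.640 g/mol.
H contributes 2 × 1.008 = 2.016 g per mole.
2.016/445.640 = 0.0045 → 0.45%.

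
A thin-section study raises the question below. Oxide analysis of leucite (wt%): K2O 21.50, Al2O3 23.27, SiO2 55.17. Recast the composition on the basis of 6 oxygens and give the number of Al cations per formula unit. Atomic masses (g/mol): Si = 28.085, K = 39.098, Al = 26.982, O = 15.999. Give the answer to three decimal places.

K2O: 21.50/94.195 = 0.22825 mol → 0.45650 mol K, 0.22825 mol O.
Al2O3: 23.27/101.961 = 0.22822 mol → 0.45644 mol Al, 0.68466 mol O.
SiO2: 55.17/60.083 = 0.91823 mol → 0.91823 mol Si, 1.83646 mol O.
Total oxygen = 2.74937 mol. Normalization factor = 6/2.74937 = 2.18232.
Al per 6 O = 0.45644 × 2.18232 = 0.996.

0.996 Al apfu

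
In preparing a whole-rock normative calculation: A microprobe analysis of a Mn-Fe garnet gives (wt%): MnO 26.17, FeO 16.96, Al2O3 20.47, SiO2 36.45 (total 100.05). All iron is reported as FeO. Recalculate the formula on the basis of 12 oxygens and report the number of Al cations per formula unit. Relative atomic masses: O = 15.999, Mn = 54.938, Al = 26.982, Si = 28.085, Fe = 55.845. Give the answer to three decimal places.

MnO: 26.17/70.937 = 0.36892 mol → 0.36892 mol Mn, 0.36892 mol O.
FeO: 16.96/71.844 = 0.23607 mol → 0.23607 mol Fe, 0.23607 mol O.
Al2O3: 20.47/101.961 = 0.20076 mol → 0.40152 mol Al, 0.60228 mol O.
SiO2: 36.45/60.083 = 0.60666 mol → 0.60666 mol Si, 1.21332 mol O.
Total oxygen = 2.42059 mol. Normalization factor = 12/2.42059 = 4.95747.
Al per 12 O = 0.40152 × 4.95747 = 1.991.

1.991 Al apfu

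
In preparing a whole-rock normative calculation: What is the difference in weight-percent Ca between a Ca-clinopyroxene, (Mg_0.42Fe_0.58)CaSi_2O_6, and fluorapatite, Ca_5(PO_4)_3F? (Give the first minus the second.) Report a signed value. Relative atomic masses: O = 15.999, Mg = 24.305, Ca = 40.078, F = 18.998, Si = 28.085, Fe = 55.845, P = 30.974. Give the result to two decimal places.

-22.67 percentage points

M((Mg_0.42Fe_0.58)CaSi_2O_6) = 234.840 g/mol, so wt% Ca = 40.078/234.840 × 100 = 17.07%.
M(Ca_5(PO_4)_3F) = 504.298 g/mol, so wt% Ca = 200.390/504.298 × 100 = 39.74%.
17.07 − 39.74 = -22.67 pp.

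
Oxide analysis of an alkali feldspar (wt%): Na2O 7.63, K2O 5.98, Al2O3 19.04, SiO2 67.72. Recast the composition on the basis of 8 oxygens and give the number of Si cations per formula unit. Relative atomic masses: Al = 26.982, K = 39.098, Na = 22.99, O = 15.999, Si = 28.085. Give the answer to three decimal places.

3.005 Si apfu

Na2O (M=61.979): mol = 0.12311; Na = 0.24622, O = 0.12311.
K2O (M=94.195): mol = 0.06349; K = 0.12698, O = 0.06349.
Al2O3 (M=101.961): mol = 0.18674; Al = 0.37348, O = 0.56022.
SiO2 (M=60.083): mol = 1.12711; Si = 1.12711, O = 2.25422.
ΣO = 3.00104; factor = 8/ΣO = 2.66574.
Si apfu = 1.12711 × 2.66574 = 3.005.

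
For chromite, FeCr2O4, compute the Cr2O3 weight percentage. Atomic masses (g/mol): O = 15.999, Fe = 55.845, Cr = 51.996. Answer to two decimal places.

Formula mass = 223.833 g/mol.
2 Cr → 1.0000 mol Cr2O3 per formula unit; M(Cr2O3) = 151.989, so Cr2O3 mass = 151.989 g.
151.989/223.833 × 100 = 67.90 wt%.

67.90 wt%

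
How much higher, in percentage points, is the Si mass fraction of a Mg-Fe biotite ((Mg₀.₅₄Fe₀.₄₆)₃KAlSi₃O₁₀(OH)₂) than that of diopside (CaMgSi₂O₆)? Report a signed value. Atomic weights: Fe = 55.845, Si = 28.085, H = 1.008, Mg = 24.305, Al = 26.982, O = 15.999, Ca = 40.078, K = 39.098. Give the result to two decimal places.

Si in (Mg₀.₅₄Fe₀.₄₆)₃KAlSi₃O₁₀(OH)₂: molar mass 460.779 g/mol; 3×28.085 = 84.255 g → 18.29 wt%.
Si in CaMgSi₂O₆: molar mass 216.547 g/mol; 2×28.085 = 56.170 g → 25.94 wt%.
Difference = 18.29 − 25.94 = -7.65 percentage points.

-7.65 percentage points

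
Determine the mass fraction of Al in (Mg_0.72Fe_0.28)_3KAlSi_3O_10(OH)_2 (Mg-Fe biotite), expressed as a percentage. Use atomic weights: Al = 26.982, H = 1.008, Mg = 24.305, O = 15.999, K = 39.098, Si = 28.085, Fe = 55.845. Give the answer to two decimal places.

Formula mass = 2.16×24.305 + 0.84×55.845 + 1×39.098 + 1×26.982 + 3×28.085 + 12×15.999 + 2×1.008 = 443.748 g/mol, of which 26.982 g is Al.
So Al makes up 26.982/443.748 = 0.0608 of the mass, i.e. 6.08%.

6.08 weight percent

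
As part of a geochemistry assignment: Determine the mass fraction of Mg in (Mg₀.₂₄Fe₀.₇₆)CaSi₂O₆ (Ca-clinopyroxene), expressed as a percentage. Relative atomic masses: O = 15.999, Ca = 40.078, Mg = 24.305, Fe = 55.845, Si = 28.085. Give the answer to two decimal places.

M((Mg₀.₂₄Fe₀.₇₆)CaSi₂O₆) = 240.517 g/mol.
Mg contributes 0.24 × 24.305 = 5.833 g per mole.
5.833/240.517 = 0.0243 → 2.43%.

2.43 mass %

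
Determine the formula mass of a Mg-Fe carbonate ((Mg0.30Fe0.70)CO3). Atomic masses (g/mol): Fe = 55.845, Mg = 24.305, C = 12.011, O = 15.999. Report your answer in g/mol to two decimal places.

106.39 g/mol

Mg: 0.30 × 24.305 = 7.2915
Fe: 0.70 × 55.845 = 39.0915
C: 1 × 12.011 = 12.0110
O: 3 × 15.999 = 47.9970
Summing the contributions gives the formula mass.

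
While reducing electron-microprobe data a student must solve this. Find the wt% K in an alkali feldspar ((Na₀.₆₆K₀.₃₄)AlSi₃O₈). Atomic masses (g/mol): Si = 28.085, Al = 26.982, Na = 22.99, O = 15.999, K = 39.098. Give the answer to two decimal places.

M((Na₀.₆₆K₀.₃₄)AlSi₃O₈) = 267.696 g/mol.
K contributes 0.34 × 39.098 = 13.293 g per mole.
13.293/267.696 = 0.0497 → 4.97%.

4.97 wt%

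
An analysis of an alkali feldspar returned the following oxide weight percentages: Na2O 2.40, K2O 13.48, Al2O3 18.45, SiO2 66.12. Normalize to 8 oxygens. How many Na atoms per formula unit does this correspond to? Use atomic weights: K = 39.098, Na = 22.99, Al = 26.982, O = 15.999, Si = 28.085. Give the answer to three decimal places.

Na2O (M=61.979): mol = 0.03872; Na = 0.07744, O = 0.03872.
K2O (M=94.195): mol = 0.14311; K = 0.28622, O = 0.14311.
Al2O3 (M=101.961): mol = 0.18095; Al = 0.36190, O = 0.54285.
SiO2 (M=60.083): mol = 1.10048; Si = 1.10048, O = 2.20096.
ΣO = 2.92564; factor = 8/ΣO = 2.73444.
Na apfu = 0.07744 × 2.73444 = 0.212.

0.212 Na apfu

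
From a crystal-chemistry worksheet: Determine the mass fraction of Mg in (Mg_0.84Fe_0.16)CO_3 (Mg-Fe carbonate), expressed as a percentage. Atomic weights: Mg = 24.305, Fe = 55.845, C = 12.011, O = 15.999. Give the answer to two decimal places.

M((Mg_0.84Fe_0.16)CO_3) = 89.359 g/mol.
Mg contributes 0.84 × 24.305 = 20.416 g per mole.
20.416/89.359 = 0.2285 → 22.85%.

22.85 wt%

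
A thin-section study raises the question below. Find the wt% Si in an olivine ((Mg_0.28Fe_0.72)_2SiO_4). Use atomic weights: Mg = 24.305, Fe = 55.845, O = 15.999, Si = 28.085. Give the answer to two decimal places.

Formula mass = 0.56*24.305 + 1.44*55.845 + 1*28.085 + 4*15.999 = 186.109 g/mol, of which 28.085 g is Si.
So Si makes up 28.085/186.109 = 0.1509 of the mass, i.e. 15.09%.

15.09 wt%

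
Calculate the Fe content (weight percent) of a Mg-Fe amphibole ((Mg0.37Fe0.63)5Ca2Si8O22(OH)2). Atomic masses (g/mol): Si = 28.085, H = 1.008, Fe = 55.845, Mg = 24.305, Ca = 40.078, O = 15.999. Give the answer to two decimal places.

19.29 weight percent

Molar mass of (Mg0.37Fe0.63)5Ca2Si8O22(OH)2: 1.85·24.305 + 3.15·55.845 + 2·40.078 + 8·28.085 + 24·15.999 + 2·1.008 = 911.704 g/mol.
Mass of Fe per formula unit: 3.15 × 55.845 = 175.912 g.
Weight fraction Fe = 175.912 / 911.704 = 0.1929.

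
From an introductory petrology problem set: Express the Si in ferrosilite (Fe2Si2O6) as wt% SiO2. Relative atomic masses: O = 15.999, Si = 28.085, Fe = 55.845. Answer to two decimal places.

Formula mass = 263.854 g/mol.
2 Si → 2.0000 mol SiO2 per formula unit; M(SiO2) = 60.083, so SiO2 mass = 120.166 g.
120.166/263.854 × 100 = 45.54 wt%.

45.54 wt%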